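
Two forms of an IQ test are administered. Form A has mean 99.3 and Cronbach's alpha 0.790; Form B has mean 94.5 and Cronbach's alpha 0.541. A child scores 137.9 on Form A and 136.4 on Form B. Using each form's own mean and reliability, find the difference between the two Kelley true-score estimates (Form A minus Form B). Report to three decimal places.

T̂_A = 0.790(137.9) + 0.210(99.3) = 129.79400
T̂_B = 0.541(136.4) + 0.459(94.5) = 117.16790
T̂_A − T̂_B = 12.62610

12.626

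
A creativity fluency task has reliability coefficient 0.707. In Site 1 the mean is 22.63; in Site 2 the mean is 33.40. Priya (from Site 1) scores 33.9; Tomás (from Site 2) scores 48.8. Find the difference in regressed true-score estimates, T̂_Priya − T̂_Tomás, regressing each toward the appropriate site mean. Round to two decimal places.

-13.69

T̂_Priya = 0.707(33.9) + 0.293(22.63) = 30.5979
T̂_Tomás = 0.707(48.8) + 0.293(33.40) = 44.2878
Difference = 30.5979 − 44.2878 = -13.6899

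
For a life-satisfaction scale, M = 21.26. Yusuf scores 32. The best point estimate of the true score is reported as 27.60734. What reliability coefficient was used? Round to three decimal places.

0.591

T̂ = ρX + (1 − ρ)μ  ⇒  T̂ − μ = ρ(X − μ)
ρ = (T̂ − μ)/(X − μ) = (27.60734 − 21.26) / (32 − 21.26) = 6.34734 / 10.74 = 0.59100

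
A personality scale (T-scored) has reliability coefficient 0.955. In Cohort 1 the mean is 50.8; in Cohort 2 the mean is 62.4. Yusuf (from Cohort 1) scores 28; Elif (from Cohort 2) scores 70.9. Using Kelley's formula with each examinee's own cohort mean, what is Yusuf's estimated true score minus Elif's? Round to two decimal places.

-41.49

T̂_Yusuf = 0.955(28) + 0.045(50.8) = 29.0260
T̂_Elif = 0.955(70.9) + 0.045(62.4) = 70.5175
Difference = 29.0260 − 70.5175 = -41.4915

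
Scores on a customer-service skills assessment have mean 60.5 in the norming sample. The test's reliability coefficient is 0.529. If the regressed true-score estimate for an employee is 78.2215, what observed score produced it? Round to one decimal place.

94.0

T̂ = ρX + (1 − ρ)μ  ⇒  X = (T̂ − (1 − ρ)μ) / ρ
X = (78.2215 − 0.471 × 60.5) / 0.529 = (78.2215 − 28.4955) / 0.529 = 49.7260 / 0.529 = 94.000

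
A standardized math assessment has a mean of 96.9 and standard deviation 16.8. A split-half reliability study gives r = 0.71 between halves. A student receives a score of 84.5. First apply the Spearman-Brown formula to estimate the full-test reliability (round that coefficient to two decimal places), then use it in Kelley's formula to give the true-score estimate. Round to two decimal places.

Spearman-Brown: ρ = 2r/(1 + r) = 2(0.71)/(1 + 0.71) = 1.420/1.71 = 0.8304 → 0.83
T̂ = ρX + (1 − ρ)μ
  = 0.83 × 84.5 + 0.17 × 96.9
  = 70.135 + 16.473
  = 86.608
  ≈ 86.61

86.61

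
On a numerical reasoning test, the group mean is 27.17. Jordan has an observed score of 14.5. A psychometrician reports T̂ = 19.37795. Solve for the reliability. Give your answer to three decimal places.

0.615

T̂ = ρX + (1 − ρ)μ  ⇒  T̂ − μ = ρ(X − μ)
ρ = (T̂ − μ)/(X − μ) = (19.37795 − 27.17) / (14.5 − 27.17) = -7.79205 / -12.67 = 0.61500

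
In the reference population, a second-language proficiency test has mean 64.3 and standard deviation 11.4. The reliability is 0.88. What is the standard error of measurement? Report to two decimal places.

3.95

SEM = SD · √(1 − ρ) = 11.4 × √0.12 = 11.4 × 0.3464 = 3.949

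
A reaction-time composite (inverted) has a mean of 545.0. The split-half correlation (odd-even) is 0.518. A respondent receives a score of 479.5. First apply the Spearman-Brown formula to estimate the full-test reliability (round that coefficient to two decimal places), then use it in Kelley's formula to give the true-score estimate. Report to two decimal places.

Spearman-Brown: ρ = 2r/(1 + r) = 2(0.518)/(1 + 0.518) = 1.0360/1.518 = 0.6825 → 0.68
Regress the observed score toward the mean by the unreliability: T̂ = 0.68·479.5 + 0.32·545.0 = 326.060 + 174.400 = 500.460.

500.46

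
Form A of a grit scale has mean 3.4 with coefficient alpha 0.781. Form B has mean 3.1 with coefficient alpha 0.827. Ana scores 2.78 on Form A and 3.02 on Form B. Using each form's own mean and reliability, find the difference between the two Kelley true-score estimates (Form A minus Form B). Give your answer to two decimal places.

T̂_A = 0.781(2.78) + 0.219(3.4) = 2.9158
T̂_B = 0.827(3.02) + 0.173(3.1) = 3.0338
T̂_A − T̂_B = -0.1181

-0.12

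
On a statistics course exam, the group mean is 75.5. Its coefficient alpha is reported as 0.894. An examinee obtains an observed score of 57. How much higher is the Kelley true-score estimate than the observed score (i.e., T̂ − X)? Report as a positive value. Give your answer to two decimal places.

T̂ = ρX + (1 − ρ)μ
  = 0.894 × 57 + 0.106 × 75.5
  = 50.958 + 8.0030
  = 58.9610
  ≈ 58.961
T̂ − X = 58.961 − 57 = 1.961 → 1.96

1.96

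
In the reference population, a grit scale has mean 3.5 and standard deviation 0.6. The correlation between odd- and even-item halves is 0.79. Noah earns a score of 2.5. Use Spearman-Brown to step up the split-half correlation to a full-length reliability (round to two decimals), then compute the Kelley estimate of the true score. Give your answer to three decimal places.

2.620

Spearman-Brown: ρ = 2r/(1 + r) = 2(0.79)/(1 + 0.79) = 1.580/1.79 = 0.8827 → 0.88
Kelley's formula gives T̂ = 0.88·2.5 + 0.12·3.5 = 2.200 + 0.420 = 2.6200.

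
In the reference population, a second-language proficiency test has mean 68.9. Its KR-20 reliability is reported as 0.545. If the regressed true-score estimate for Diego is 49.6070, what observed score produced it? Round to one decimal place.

33.5

T̂ = ρX + (1 − ρ)μ  ⇒  X = (T̂ − (1 − ρ)μ) / ρ
X = (49.6070 − 0.455 × 68.9) / 0.545 = (49.6070 − 31.3495) / 0.545 = 18.2575 / 0.545 = 33.500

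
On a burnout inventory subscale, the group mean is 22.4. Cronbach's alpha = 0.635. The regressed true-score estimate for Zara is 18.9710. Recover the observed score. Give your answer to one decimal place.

17.0

T̂ = ρX + (1 − ρ)μ  ⇒  X = (T̂ − (1 − ρ)μ) / ρ
X = (18.9710 − 0.365 × 22.4) / 0.635 = (18.9710 − 8.1760) / 0.635 = 10.7950 / 0.635 = 17.000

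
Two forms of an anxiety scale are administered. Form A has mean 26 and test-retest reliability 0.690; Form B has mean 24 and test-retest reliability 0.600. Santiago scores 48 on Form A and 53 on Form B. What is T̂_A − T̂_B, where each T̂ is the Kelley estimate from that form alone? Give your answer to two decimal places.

T̂_A = 0.690(48) + 0.310(26) = 41.1800
T̂_B = 0.600(53) + 0.400(24) = 41.4000
T̂_A − T̂_B = -0.2200

-0.22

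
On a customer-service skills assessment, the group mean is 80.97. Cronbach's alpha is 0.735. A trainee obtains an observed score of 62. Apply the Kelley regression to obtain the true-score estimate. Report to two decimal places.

Weight the observed score by reliability and the mean by (1 − reliability): T̂ = 0.735·62 + 0.265·80.97 = 45.570 + 21.45705 = 67.027.

67.03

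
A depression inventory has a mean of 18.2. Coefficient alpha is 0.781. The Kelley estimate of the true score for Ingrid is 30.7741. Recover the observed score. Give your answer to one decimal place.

T̂ = ρX + (1 − ρ)μ  ⇒  X = (T̂ − (1 − ρ)μ) / ρ
X = (30.7741 − 0.219 × 18.2) / 0.781 = (30.7741 − 3.9858) / 0.781 = 26.7883 / 0.781 = 34.300

34.3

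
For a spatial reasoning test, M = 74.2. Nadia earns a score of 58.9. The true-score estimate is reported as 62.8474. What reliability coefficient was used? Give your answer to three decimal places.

0.742

T̂ = ρX + (1 − ρ)μ  ⇒  T̂ − μ = ρ(X − μ)
ρ = (T̂ − μ)/(X − μ) = (62.8474 − 74.2) / (58.9 − 74.2) = -11.3526 / -15.3 = 0.74200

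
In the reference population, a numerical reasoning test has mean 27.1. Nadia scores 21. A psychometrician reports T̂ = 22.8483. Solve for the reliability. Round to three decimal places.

0.697

T̂ = ρX + (1 − ρ)μ  ⇒  T̂ − μ = ρ(X − μ)
ρ = (T̂ − μ)/(X − μ) = (22.8483 − 27.1) / (21 − 27.1) = -4.2517 / -6.1 = 0.69700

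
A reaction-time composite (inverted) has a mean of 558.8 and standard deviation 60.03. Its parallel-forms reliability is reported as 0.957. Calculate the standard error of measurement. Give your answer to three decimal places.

12.448

SEM = SD · √(1 − ρ) = 60.03 × √0.043 = 60.03 × 0.2074 = 12.4481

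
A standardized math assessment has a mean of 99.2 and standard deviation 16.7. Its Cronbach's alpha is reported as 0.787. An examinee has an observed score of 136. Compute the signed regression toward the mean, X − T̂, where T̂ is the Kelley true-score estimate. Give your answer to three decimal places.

7.838

T̂ = 0.787(136) + 0.213(99.2) = 107.032 + 21.1296 = 128.16160 → 128.1616
X − T̂ = 136 − 128.1616 = 7.8384 → 7.838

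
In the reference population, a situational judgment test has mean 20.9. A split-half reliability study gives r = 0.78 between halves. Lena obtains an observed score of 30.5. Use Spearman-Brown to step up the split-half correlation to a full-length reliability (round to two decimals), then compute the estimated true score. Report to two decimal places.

Spearman-Brown: ρ = 2r/(1 + r) = 2(0.78)/(1 + 0.78) = 1.560/1.78 = 0.8764 → 0.88
T̂ = ρX + (1 − ρ)μ
  = 0.88 × 30.5 + 0.12 × 20.9
  = 26.840 + 2.508
  = 29.348
  ≈ 29.35

29.35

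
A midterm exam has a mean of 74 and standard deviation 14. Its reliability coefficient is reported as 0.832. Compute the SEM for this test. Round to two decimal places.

5.74

SEM = SD · √(1 − ρ) = 14 × √0.168 = 14 × 0.4099 = 5.738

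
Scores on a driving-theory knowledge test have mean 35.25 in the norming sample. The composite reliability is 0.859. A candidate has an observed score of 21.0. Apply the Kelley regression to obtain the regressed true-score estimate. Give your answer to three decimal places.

Kelley's formula gives T̂ = 0.859·21.0 + 0.141·35.25 = 18.0390 + 4.97025 = 23.0093.

23.009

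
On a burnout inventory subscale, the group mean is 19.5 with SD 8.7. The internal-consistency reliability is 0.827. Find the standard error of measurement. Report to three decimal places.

3.619

SEM = SD · √(1 − ρ) = 8.7 × √0.173 = 8.7 × 0.4159 = 3.6186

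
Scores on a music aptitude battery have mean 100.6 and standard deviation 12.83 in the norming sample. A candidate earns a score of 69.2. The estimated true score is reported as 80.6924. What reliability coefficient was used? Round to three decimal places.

T̂ = ρX + (1 − ρ)μ  ⇒  T̂ − μ = ρ(X − μ)
ρ = (T̂ − μ)/(X − μ) = (80.6924 − 100.6) / (69.2 − 100.6) = -19.9076 / -31.4 = 0.63400

0.634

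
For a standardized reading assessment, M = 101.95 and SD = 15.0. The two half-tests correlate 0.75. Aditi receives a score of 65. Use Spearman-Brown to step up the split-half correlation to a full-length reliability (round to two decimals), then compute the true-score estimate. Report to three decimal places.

70.173

Spearman-Brown: ρ = 2r/(1 + r) = 2(0.75)/(1 + 0.75) = 1.500/1.75 = 0.8571 → 0.86
T̂ = 0.86(65) + 0.14(101.95) = 55.90 + 14.2730 = 70.1730 → 70.173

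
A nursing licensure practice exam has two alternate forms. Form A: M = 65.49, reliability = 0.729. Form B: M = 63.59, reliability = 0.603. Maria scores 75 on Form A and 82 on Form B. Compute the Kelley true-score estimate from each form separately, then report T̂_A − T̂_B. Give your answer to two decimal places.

-2.27

T̂_A = 0.729(75) + 0.271(65.49) = 72.4228
T̂_B = 0.603(82) + 0.397(63.59) = 74.6912
T̂_A − T̂_B = -2.2684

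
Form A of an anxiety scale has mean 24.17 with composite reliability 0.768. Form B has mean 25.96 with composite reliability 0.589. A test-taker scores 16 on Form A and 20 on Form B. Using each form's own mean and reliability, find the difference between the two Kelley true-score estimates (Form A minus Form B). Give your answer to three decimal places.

T̂_A = 0.768(16) + 0.232(24.17) = 17.89544
T̂_B = 0.589(20) + 0.411(25.96) = 22.44956
T̂_A − T̂_B = -4.55412

-4.554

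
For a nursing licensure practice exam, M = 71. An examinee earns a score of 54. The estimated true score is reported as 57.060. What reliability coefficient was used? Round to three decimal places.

T̂ = ρX + (1 − ρ)μ  ⇒  T̂ − μ = ρ(X − μ)
ρ = (T̂ − μ)/(X − μ) = (57.060 − 71) / (54 − 71) = -13.940 / -17.0 = 0.82000

0.820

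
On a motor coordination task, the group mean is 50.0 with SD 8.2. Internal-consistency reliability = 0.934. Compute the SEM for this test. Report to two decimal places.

SEM = SD · √(1 − ρ) = 8.2 × √0.066 = 8.2 × 0.2569 = 2.107

2.11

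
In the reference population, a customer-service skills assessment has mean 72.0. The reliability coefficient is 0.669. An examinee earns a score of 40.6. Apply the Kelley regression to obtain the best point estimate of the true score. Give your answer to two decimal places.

T̂ = ρX + (1 − ρ)μ
  = 0.669 × 40.6 + 0.331 × 72.0
  = 27.1614 + 23.8320
  = 50.993
  ≈ 50.99

50.99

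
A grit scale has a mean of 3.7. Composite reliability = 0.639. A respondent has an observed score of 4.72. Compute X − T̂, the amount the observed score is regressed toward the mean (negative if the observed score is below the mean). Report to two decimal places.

0.37

T̂ = 0.639(4.72) + 0.361(3.7) = 3.01608 + 1.3357 = 4.3518 → 4.352
X − T̂ = 4.72 − 4.352 = 0.368 → 0.37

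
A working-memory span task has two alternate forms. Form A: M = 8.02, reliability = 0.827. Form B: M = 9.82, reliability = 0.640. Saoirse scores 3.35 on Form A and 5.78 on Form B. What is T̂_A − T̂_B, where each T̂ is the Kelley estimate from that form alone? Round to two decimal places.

-3.08

T̂_A = 0.827(3.35) + 0.173(8.02) = 4.1579
T̂_B = 0.640(5.78) + 0.360(9.82) = 7.2344
T̂_A − T̂_B = -3.0765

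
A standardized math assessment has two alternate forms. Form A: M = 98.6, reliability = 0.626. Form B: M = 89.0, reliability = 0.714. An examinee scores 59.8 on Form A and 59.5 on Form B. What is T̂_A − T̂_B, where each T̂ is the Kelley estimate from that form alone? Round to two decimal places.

6.37

T̂_A = 0.626(59.8) + 0.374(98.6) = 74.3112
T̂_B = 0.714(59.5) + 0.286(89.0) = 67.9370
T̂_A − T̂_B = 6.3742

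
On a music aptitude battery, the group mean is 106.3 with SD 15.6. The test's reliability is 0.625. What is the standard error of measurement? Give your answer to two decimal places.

9.55

SEM = SD · √(1 − ρ) = 15.6 × √0.375 = 15.6 × 0.6124 = 9.553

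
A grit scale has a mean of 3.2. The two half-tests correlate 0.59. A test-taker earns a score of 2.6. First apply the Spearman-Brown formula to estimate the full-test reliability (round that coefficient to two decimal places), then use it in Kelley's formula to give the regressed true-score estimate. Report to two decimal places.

2.76

Spearman-Brown: ρ = 2r/(1 + r) = 2(0.59)/(1 + 0.59) = 1.180/1.59 = 0.7421 → 0.74
T̂ = ρX + (1 − ρ)μ
  = 0.74 × 2.6 + 0.26 × 3.2
  = 1.924 + 0.832
  = 2.756
  ≈ 2.76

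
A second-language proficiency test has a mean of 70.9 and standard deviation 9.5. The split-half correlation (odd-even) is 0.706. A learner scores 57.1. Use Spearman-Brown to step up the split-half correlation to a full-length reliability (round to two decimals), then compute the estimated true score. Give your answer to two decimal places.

59.45

Spearman-Brown: ρ = 2r/(1 + r) = 2(0.706)/(1 + 0.706) = 1.4120/1.706 = 0.8277 → 0.83
T̂ = 0.83(57.1) + 0.17(70.9) = 47.393 + 12.053 = 59.446 → 59.45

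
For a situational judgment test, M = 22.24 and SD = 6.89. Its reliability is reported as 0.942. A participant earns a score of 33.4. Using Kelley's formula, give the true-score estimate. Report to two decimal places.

T̂ = 0.942(33.4) + 0.058(22.24) = 31.4628 + 1.28992 = 32.753 → 32.75

32.75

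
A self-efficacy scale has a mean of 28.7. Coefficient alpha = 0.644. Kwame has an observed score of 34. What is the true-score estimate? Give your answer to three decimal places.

T̂ = ρX + (1 − ρ)μ
  = 0.644 × 34 + 0.356 × 28.7
  = 21.896 + 10.2172
  = 32.1132
  ≈ 32.113

32.113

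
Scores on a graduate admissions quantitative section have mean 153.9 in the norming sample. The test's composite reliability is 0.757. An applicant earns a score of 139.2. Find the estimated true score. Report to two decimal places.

142.77

T̂ = ρX + (1 − ρ)μ
  = 0.757 × 139.2 + 0.243 × 153.9
  = 105.3744 + 37.3977
  = 142.772
  ≈ 142.77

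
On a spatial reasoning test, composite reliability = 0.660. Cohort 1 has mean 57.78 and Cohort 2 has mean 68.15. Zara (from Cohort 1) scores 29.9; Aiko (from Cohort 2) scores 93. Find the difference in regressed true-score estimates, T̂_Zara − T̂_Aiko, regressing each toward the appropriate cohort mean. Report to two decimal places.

-45.17

T̂_Zara = 0.660(29.9) + 0.340(57.78) = 39.3792
T̂_Aiko = 0.660(93) + 0.340(68.15) = 84.5510
Difference = 39.3792 − 84.5510 = -45.1718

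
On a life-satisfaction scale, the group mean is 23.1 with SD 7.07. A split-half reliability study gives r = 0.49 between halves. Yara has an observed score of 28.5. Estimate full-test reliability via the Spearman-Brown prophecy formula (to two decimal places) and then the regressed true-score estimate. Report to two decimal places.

26.66

Spearman-Brown: ρ = 2r/(1 + r) = 2(0.49)/(1 + 0.49) = 0.980/1.49 = 0.6577 → 0.66
T̂ = ρX + (1 − ρ)μ
  = 0.66 × 28.5 + 0.34 × 23.1
  = 18.810 + 7.854
  = 26.664
  ≈ 26.66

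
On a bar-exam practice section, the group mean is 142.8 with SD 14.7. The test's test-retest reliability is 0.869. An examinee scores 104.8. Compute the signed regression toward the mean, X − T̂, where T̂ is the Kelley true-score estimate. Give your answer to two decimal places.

Kelley's formula gives T̂ = 0.869·104.8 + 0.131·142.8 = 91.0712 + 18.7068 = 109.7780.
X − T̂ = 104.8 − 109.778 = -4.978 → -4.98

-4.98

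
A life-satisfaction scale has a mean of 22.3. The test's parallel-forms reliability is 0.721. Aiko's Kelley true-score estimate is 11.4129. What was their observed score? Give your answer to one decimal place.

7.2

T̂ = ρX + (1 − ρ)μ  ⇒  X = (T̂ − (1 − ρ)μ) / ρ
X = (11.4129 − 0.279 × 22.3) / 0.721 = (11.4129 − 6.2217) / 0.721 = 5.1912 / 0.721 = 7.200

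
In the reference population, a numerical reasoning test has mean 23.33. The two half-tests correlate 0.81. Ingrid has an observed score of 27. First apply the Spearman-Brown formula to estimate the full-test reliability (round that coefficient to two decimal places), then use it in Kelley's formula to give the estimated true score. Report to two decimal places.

Spearman-Brown: ρ = 2r/(1 + r) = 2(0.81)/(1 + 0.81) = 1.620/1.81 = 0.8950 → 0.90
T̂ = 0.90(27) + 0.10(23.33) = 24.30 + 2.3330 = 26.633 → 26.63

26.63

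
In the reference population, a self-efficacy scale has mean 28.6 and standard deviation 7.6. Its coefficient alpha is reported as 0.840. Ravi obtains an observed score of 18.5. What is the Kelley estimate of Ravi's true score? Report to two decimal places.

T̂ = 0.840(18.5) + 0.160(28.6) = 15.5400 + 4.5760 = 20.116 → 20.12

20.12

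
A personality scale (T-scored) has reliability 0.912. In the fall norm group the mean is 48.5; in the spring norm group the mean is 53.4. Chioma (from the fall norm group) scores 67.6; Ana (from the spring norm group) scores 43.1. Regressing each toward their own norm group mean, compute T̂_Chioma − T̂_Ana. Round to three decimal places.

21.913

T̂_Chioma = 0.912(67.6) + 0.088(48.5) = 65.91920
T̂_Ana = 0.912(43.1) + 0.088(53.4) = 44.00640
Difference = 65.91920 − 44.00640 = 21.91280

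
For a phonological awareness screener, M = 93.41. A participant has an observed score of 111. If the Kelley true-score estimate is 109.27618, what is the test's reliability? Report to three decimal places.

0.902

T̂ = ρX + (1 − ρ)μ  ⇒  T̂ − μ = ρ(X − μ)
ρ = (T̂ − μ)/(X − μ) = (109.27618 − 93.41) / (111 − 93.41) = 15.86618 / 17.59 = 0.90200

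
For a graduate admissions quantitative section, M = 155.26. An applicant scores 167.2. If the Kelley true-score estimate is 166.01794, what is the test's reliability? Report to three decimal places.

0.901

T̂ = ρX + (1 − ρ)μ  ⇒  T̂ − μ = ρ(X − μ)
ρ = (T̂ − μ)/(X − μ) = (166.01794 − 155.26) / (167.2 − 155.26) = 10.75794 / 11.94 = 0.90100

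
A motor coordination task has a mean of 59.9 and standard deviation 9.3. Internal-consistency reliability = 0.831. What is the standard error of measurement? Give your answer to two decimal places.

SEM = SD · √(1 − ρ) = 9.3 × √0.169 = 9.3 × 0.4111 = 3.823

3.82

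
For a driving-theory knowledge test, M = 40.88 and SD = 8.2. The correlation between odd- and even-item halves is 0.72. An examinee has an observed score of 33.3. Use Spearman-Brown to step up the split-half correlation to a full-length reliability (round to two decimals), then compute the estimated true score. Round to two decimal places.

34.51

Spearman-Brown: ρ = 2r/(1 + r) = 2(0.72)/(1 + 0.72) = 1.440/1.72 = 0.8372 → 0.84
Kelley's formula gives T̂ = 0.84·33.3 + 0.16·40.88 = 27.972 + 6.5408 = 34.513.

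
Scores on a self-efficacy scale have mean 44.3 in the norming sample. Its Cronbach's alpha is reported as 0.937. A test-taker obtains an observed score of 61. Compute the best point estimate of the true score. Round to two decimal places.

59.95

T̂ = 0.937(61) + 0.063(44.3) = 57.157 + 2.7909 = 59.948 → 59.95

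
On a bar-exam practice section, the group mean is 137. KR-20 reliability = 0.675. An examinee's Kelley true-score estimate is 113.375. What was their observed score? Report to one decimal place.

102.0

T̂ = ρX + (1 − ρ)μ  ⇒  X = (T̂ − (1 − ρ)μ) / ρ
X = (113.375 − 0.325 × 137) / 0.675 = (113.375 − 44.525) / 0.675 = 68.850 / 0.675 = 102.000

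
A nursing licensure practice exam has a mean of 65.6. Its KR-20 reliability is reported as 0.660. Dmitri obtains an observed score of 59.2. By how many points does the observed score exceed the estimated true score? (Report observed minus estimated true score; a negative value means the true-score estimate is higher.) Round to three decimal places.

T̂ = ρX + (1 − ρ)μ
  = 0.660 × 59.2 + 0.340 × 65.6
  = 39.0720 + 22.3040
  = 61.37600
  ≈ 61.3760
X − T̂ = 59.2 − 61.3760 = -2.1760 → -2.176

-2.176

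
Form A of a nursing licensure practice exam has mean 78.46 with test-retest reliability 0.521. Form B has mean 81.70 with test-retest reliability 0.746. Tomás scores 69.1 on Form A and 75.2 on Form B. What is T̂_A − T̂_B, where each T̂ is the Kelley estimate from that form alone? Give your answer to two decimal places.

T̂_A = 0.521(69.1) + 0.479(78.46) = 73.5834
T̂_B = 0.746(75.2) + 0.254(81.70) = 76.8510
T̂_A − T̂_B = -3.2676

-3.27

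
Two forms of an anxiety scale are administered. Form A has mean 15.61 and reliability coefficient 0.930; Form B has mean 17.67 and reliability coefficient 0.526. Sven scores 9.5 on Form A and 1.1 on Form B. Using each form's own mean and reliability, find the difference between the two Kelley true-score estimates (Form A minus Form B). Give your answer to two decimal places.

T̂_A = 0.930(9.5) + 0.070(15.61) = 9.9277
T̂_B = 0.526(1.1) + 0.474(17.67) = 8.9542
T̂_A − T̂_B = 0.9735

0.97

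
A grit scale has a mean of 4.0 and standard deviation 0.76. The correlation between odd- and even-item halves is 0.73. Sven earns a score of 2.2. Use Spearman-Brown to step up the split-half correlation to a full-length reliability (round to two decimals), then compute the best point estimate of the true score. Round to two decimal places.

2.49

Spearman-Brown: ρ = 2r/(1 + r) = 2(0.73)/(1 + 0.73) = 1.460/1.73 = 0.8439 → 0.84
Weight the observed score by reliability and the mean by (1 − reliability): T̂ = 0.84·2.2 + 0.16·4.0 = 1.848 + 0.640 = 2.488.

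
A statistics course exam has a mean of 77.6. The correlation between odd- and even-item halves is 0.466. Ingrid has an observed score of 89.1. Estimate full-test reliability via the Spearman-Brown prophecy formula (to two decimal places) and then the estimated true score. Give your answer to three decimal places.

84.960

Spearman-Brown: ρ = 2r/(1 + r) = 2(0.466)/(1 + 0.466) = 0.9320/1.466 = 0.6357 → 0.64
T̂ = ρX + (1 − ρ)μ
  = 0.64 × 89.1 + 0.36 × 77.6
  = 57.024 + 27.936
  = 84.9600
  ≈ 84.960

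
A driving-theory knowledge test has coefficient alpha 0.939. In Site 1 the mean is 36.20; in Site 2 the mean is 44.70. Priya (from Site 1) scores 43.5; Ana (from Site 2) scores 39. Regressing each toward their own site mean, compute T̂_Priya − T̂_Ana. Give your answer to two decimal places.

3.71

T̂_Priya = 0.939(43.5) + 0.061(36.20) = 43.0547
T̂_Ana = 0.939(39) + 0.061(44.70) = 39.3477
Difference = 43.0547 − 39.3477 = 3.7070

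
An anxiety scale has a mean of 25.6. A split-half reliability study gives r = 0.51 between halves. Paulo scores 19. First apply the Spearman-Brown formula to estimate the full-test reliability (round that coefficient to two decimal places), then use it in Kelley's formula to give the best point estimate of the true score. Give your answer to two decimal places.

21.11

Spearman-Brown: ρ = 2r/(1 + r) = 2(0.51)/(1 + 0.51) = 1.020/1.51 = 0.6755 → 0.68
T̂ = ρX + (1 − ρ)μ
  = 0.68 × 19 + 0.32 × 25.6
  = 12.92 + 8.192
  = 21.112
  ≈ 21.11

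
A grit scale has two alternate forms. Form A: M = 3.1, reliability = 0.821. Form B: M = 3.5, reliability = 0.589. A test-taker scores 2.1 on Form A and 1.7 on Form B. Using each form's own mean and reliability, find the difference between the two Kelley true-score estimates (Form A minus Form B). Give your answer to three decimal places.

T̂_A = 0.821(2.1) + 0.179(3.1) = 2.27900
T̂_B = 0.589(1.7) + 0.411(3.5) = 2.43980
T̂_A − T̂_B = -0.16080

-0.161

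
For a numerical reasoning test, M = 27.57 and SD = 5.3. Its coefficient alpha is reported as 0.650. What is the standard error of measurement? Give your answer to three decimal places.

SEM = SD · √(1 − ρ) = 5.3 × √0.350 = 5.3 × 0.5916 = 3.1355

3.136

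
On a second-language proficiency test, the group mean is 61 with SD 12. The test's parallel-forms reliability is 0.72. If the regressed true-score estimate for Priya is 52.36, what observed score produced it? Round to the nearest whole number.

49

T̂ = ρX + (1 − ρ)μ  ⇒  X = (T̂ − (1 − ρ)μ) / ρ
X = (52.36 − 0.28 × 61) / 0.72 = (52.36 − 17.08) / 0.72 = 35.28 / 0.72 = 49.00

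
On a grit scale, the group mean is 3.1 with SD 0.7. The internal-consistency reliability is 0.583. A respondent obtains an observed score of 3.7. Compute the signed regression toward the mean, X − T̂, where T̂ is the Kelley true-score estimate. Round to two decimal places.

0.25

T̂ = 0.583(3.7) + 0.417(3.1) = 2.1571 + 1.2927 = 3.4498 → 3.450
X − T̂ = 3.7 − 3.450 = 0.250 → 0.25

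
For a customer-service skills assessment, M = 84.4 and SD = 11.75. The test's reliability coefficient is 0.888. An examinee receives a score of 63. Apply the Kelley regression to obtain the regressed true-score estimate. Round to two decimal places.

65.40

T̂ = ρX + (1 − ρ)μ
  = 0.888 × 63 + 0.112 × 84.4
  = 55.944 + 9.4528
  = 65.397
  ≈ 65.40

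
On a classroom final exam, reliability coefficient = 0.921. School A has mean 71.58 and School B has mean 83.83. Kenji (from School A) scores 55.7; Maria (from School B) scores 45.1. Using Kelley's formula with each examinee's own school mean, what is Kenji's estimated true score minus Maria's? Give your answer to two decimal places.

T̂_Kenji = 0.921(55.7) + 0.079(71.58) = 56.9545
T̂_Maria = 0.921(45.1) + 0.079(83.83) = 48.1597
Difference = 56.9545 − 48.1597 = 8.7949

8.79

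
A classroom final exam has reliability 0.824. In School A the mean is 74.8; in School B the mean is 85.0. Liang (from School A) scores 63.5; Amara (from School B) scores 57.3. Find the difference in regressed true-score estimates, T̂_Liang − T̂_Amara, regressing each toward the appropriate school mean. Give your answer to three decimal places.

T̂_Liang = 0.824(63.5) + 0.176(74.8) = 65.48880
T̂_Amara = 0.824(57.3) + 0.176(85.0) = 62.17520
Difference = 65.48880 − 62.17520 = 3.31360

3.314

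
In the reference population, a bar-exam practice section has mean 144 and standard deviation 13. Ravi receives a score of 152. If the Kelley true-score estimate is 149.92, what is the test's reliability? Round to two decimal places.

T̂ = ρX + (1 − ρ)μ  ⇒  T̂ − μ = ρ(X − μ)
ρ = (T̂ − μ)/(X − μ) = (149.92 − 144) / (152 − 144) = 5.92 / 8.0 = 0.7400

0.74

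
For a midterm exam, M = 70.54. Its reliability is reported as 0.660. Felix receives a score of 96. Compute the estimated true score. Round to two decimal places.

T̂ = ρX + (1 − ρ)μ
  = 0.660 × 96 + 0.340 × 70.54
  = 63.360 + 23.98360
  = 87.344
  ≈ 87.34

87.34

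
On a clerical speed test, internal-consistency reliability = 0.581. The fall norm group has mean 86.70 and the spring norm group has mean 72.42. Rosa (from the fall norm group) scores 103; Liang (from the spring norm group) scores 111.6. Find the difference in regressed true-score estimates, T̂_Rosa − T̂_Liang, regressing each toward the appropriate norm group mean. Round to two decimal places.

0.99

T̂_Rosa = 0.581(103) + 0.419(86.70) = 96.1703
T̂_Liang = 0.581(111.6) + 0.419(72.42) = 95.1836
Difference = 96.1703 − 95.1836 = 0.9867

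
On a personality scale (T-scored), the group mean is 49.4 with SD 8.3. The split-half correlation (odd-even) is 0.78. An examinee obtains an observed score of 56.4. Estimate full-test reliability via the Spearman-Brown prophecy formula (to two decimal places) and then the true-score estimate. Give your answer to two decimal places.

Spearman-Brown: ρ = 2r/(1 + r) = 2(0.78)/(1 + 0.78) = 1.560/1.78 = 0.8764 → 0.88
Regress the observed score toward the mean by the unreliability: T̂ = 0.88·56.4 + 0.12·49.4 = 49.632 + 5.928 = 55.560.

55.56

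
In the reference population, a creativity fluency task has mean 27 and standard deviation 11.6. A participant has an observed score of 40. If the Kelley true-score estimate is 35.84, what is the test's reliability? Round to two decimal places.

T̂ = ρX + (1 − ρ)μ  ⇒  T̂ − μ = ρ(X − μ)
ρ = (T̂ − μ)/(X − μ) = (35.84 − 27) / (40 − 27) = 8.84 / 13.0 = 0.6800

0.68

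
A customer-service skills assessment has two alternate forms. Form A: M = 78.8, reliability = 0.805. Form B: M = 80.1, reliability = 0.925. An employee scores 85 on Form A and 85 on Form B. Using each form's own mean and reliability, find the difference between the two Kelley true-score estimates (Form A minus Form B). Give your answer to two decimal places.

T̂_A = 0.805(85) + 0.195(78.8) = 83.7910
T̂_B = 0.925(85) + 0.075(80.1) = 84.6325
T̂_A − T̂_B = -0.8415

-0.84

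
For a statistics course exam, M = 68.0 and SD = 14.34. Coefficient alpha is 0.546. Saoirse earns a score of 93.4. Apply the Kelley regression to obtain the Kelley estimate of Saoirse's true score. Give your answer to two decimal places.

T̂ = 0.546(93.4) + 0.454(68.0) = 50.9964 + 30.8720 = 81.868 → 81.87

81.87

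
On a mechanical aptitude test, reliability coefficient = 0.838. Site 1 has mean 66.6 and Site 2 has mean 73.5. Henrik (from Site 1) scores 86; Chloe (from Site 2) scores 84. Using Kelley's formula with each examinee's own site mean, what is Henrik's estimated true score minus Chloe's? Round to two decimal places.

T̂_Henrik = 0.838(86) + 0.162(66.6) = 82.8572
T̂_Chloe = 0.838(84) + 0.162(73.5) = 82.2990
Difference = 82.8572 − 82.2990 = 0.5582

0.56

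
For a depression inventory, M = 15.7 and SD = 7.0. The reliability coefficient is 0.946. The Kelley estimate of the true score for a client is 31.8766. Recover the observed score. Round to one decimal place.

T̂ = ρX + (1 − ρ)μ  ⇒  X = (T̂ − (1 − ρ)μ) / ρ
X = (31.8766 − 0.054 × 15.7) / 0.946 = (31.8766 − 0.8478) / 0.946 = 31.0288 / 0.946 = 32.800

32.8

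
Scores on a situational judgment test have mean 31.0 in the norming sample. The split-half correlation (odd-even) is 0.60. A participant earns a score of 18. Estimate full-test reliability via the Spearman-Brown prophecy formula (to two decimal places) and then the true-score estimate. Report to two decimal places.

21.25

Spearman-Brown: ρ = 2r/(1 + r) = 2(0.60)/(1 + 0.60) = 1.200/1.60 = 0.7500 → 0.75
Kelley's formula gives T̂ = 0.75·18 + 0.25·31.0 = 13.50 + 7.750 = 21.250.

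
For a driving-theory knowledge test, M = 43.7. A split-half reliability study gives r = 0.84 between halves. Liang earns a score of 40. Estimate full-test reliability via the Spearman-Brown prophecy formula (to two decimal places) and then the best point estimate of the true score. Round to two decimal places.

Spearman-Brown: ρ = 2r/(1 + r) = 2(0.84)/(1 + 0.84) = 1.680/1.84 = 0.9130 → 0.91
T̂ = 0.91(40) + 0.09(43.7) = 36.40 + 3.933 = 40.333 → 40.33

40.33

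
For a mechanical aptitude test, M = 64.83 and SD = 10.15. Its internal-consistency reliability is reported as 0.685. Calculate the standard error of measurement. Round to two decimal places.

5.70

SEM = SD · √(1 − ρ) = 10.15 × √0.315 = 10.15 × 0.5612 = 5.697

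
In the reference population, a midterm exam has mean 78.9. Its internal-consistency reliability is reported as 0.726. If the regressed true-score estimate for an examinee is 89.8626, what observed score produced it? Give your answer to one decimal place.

94.0

T̂ = ρX + (1 − ρ)μ  ⇒  X = (T̂ − (1 − ρ)μ) / ρ
X = (89.8626 − 0.274 × 78.9) / 0.726 = (89.8626 − 21.6186) / 0.726 = 68.2440 / 0.726 = 94.000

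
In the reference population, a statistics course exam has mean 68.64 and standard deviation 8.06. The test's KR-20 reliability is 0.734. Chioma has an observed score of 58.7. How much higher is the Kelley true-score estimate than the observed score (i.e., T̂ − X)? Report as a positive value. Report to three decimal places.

2.644

T̂ = ρX + (1 − ρ)μ
  = 0.734 × 58.7 + 0.266 × 68.64
  = 43.0858 + 18.25824
  = 61.34404
  ≈ 61.3440
T̂ − X = 61.3440 − 58.7 = 2.6440 → 2.644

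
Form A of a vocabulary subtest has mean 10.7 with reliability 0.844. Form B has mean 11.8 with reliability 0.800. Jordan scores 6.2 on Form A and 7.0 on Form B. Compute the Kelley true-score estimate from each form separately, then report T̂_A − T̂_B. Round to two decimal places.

T̂_A = 0.844(6.2) + 0.156(10.7) = 6.9020
T̂_B = 0.800(7.0) + 0.200(11.8) = 7.9600
T̂_A − T̂_B = -1.0580

-1.06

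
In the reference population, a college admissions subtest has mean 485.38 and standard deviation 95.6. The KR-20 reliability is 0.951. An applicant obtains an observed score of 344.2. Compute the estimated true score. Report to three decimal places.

351.118

Weight the observed score by reliability and the mean by (1 − reliability): T̂ = 0.951·344.2 + 0.049·485.38 = 327.3342 + 23.78362 = 351.1178.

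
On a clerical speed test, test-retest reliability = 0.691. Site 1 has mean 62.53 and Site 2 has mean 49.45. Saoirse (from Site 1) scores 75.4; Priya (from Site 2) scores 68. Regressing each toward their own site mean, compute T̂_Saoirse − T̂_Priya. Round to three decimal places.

9.155

T̂_Saoirse = 0.691(75.4) + 0.309(62.53) = 71.42317
T̂_Priya = 0.691(68) + 0.309(49.45) = 62.26805
Difference = 71.42317 − 62.26805 = 9.15512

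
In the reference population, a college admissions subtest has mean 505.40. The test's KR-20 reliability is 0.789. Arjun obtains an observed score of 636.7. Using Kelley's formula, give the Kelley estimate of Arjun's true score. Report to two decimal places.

T̂ = 0.789(636.7) + 0.211(505.40) = 502.3563 + 106.63940 = 608.996 → 609.00

609.00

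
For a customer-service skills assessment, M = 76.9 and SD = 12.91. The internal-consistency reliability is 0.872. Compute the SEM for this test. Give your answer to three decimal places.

4.619

SEM = SD · √(1 − ρ) = 12.91 × √0.128 = 12.91 × 0.3578 = 4.6188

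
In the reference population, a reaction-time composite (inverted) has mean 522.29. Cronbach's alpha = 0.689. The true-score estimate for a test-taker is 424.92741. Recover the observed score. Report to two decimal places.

T̂ = ρX + (1 − ρ)μ  ⇒  X = (T̂ − (1 − ρ)μ) / ρ
X = (424.92741 − 0.311 × 522.29) / 0.689 = (424.92741 − 162.43219) / 0.689 = 262.49522 / 0.689 = 380.9800

380.98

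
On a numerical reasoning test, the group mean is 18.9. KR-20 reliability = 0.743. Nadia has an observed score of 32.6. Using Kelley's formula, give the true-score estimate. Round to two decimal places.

29.08

T̂ = 0.743(32.6) + 0.257(18.9) = 24.2218 + 4.8573 = 29.079 → 29.08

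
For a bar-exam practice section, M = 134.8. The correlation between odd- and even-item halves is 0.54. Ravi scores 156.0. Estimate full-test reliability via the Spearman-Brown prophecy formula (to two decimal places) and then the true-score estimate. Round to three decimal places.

149.640

Spearman-Brown: ρ = 2r/(1 + r) = 2(0.54)/(1 + 0.54) = 1.080/1.54 = 0.7013 → 0.70
T̂ = ρX + (1 − ρ)μ
  = 0.70 × 156.0 + 0.30 × 134.8
  = 109.200 + 40.440
  = 149.6400
  ≈ 149.640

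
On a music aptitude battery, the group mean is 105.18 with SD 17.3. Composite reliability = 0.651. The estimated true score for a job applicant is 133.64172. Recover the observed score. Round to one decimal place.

148.9

T̂ = ρX + (1 − ρ)μ  ⇒  X = (T̂ − (1 − ρ)μ) / ρ
X = (133.64172 − 0.349 × 105.18) / 0.651 = (133.64172 − 36.70782) / 0.651 = 96.93390 / 0.651 = 148.900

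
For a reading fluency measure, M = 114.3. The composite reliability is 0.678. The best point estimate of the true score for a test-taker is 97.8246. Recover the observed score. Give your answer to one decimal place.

90.0

T̂ = ρX + (1 − ρ)μ  ⇒  X = (T̂ − (1 − ρ)μ) / ρ
X = (97.8246 − 0.322 × 114.3) / 0.678 = (97.8246 − 36.8046) / 0.678 = 61.0200 / 0.678 = 90.000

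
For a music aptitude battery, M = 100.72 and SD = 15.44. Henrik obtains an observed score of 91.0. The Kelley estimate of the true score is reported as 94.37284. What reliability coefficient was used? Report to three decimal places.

0.653

T̂ = ρX + (1 − ρ)μ  ⇒  T̂ − μ = ρ(X − μ)
ρ = (T̂ − μ)/(X − μ) = (94.37284 − 100.72) / (91.0 − 100.72) = -6.34716 / -9.72 = 0.65300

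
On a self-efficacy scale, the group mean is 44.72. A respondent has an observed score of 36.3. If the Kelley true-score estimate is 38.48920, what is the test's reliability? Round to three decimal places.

0.740

T̂ = ρX + (1 − ρ)μ  ⇒  T̂ − μ = ρ(X − μ)
ρ = (T̂ − μ)/(X − μ) = (38.48920 − 44.72) / (36.3 − 44.72) = -6.23080 / -8.42 = 0.74000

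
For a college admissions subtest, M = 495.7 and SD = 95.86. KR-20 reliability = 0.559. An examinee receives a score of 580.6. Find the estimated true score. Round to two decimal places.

543.16

Regress the observed score toward the mean by the unreliability: T̂ = 0.559·580.6 + 0.441·495.7 = 324.5554 + 218.6037 = 543.159.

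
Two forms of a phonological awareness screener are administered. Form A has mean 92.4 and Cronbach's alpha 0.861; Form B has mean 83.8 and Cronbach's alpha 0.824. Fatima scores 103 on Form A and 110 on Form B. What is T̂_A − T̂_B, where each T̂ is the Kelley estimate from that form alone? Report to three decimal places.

T̂_A = 0.861(103) + 0.139(92.4) = 101.52660
T̂_B = 0.824(110) + 0.176(83.8) = 105.38880
T̂_A − T̂_B = -3.86220

-3.862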